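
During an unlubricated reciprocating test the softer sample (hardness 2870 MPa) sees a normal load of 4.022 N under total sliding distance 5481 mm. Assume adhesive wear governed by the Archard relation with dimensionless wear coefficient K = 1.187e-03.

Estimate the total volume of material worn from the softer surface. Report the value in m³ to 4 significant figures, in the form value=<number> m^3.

value=9.117e-12 m^3

The algebra carries full float precision, and the intermediates are printed rounded — rounded just once: 4 significant digits.
Distance L = 5481 mm = 5.481 m.
Hardness H = 2870 MPa = 2.870e+09 Pa.
Collected in SI base units: W = 4.022 N, H = 2.870e+09 Pa, K = 1.187e-03.
By Archard's law, V = K·W·L/H = 1.187e-03 · 4.022 · 5.481 / 2.870e+09 = 9.117e-12 m³.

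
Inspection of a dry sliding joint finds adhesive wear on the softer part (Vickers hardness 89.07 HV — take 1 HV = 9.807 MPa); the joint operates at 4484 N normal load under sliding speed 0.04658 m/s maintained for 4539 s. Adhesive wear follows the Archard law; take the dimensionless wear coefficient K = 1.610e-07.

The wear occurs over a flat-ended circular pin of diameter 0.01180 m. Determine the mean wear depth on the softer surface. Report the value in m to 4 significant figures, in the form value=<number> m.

Each operation runs at full precision. Intermediate values are shown rounded. Rounded just once to four significant figures.
The distance L = v·t = 0.04658 m/s × 4539 s = 211.4 m.
Hardness H = 89.07 HV × 9.807 MPa/HV = 873.5 MPa = 8.735e+08 Pa.
Contact area A = π·d²/4 = π·(0.01180 m)²/4 = 1.094e-04 m².
In SI base units: W = 4484 N, H = 8.735e+08 Pa, K = 1.610e-07.
The Archard volume V = K·W·L/H = 1.610e-07 · 4484 · 211.4 / 8.735e+08 = 1.747e-10 m³.
Depth h = V/A = 1.747e-10 / 1.094e-04 = 1.598e-06 m.

value=1.598e-06 m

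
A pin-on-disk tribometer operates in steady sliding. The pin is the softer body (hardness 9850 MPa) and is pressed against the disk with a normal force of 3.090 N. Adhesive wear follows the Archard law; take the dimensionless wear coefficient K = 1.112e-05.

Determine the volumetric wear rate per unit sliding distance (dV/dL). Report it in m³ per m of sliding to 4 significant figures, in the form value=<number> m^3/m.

value=3.488e-15 m^3/m

All working math keeps full precision — the intermediates are displayed rounded. Rounded once at the end, at four significant digits.
Hardness H = 9850 MPa = 9.850e+09 Pa.
Expressed in SI base units: W = 3.090 N, H = 9.850e+09 Pa, K = 1.112e-05.
Rate of wear dV/dL = K·W/H: 1.112e-05 · 3.090 / 9.850e+09 = 3.488e-15 m³/m.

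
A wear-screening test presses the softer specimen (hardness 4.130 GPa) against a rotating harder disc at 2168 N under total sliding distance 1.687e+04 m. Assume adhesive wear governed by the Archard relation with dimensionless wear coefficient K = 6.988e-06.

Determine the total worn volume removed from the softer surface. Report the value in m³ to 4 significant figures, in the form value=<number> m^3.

Intermediate values are shown rounded. All working math maintains full float precision, and a lone final rounding, at four significant digits.
Convert: Hardness H = 4.130 GPa = 4.130e+09 Pa.
In SI base units, W = 2168 N, H = 4.130e+09 Pa, K = 6.988e-06.
The Archard volume V = K·W·L/H = 6.988e-06 · 2168 · 1.687e+04 / 4.130e+09 = 6.188e-08 m³.

value=6.188e-08 m^3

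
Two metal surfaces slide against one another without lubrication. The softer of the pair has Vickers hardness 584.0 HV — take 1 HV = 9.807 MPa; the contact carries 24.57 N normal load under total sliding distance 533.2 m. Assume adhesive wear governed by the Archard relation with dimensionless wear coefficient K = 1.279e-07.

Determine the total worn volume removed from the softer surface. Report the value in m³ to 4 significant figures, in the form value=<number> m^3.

The intermediates are printed rounded. The algebra maintains full float precision; a single final rounding to 4 significant digits.
Hardness H = 584.0 HV × 9.807 MPa/HV = 5727 MPa = 5.727e+09 Pa.
Collected in SI base units: W = 24.57 N, H = 5.727e+09 Pa, K = 1.279e-07.
By Archard's law, V = K·W·L/H = 1.279e-07 · 24.57 · 533.2 / 5.727e+09 = 2.926e-13 m³.

value=2.926e-13 m^3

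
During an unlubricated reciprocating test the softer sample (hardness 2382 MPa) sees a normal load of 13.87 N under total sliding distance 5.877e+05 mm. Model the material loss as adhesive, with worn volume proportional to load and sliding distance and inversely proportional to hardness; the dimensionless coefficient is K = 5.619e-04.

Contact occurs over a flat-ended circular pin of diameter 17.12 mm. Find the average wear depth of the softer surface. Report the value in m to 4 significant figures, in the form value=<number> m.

value=8.353e-06 m

All arithmetic runs at full precision; intermediate values are printed rounded; a lone final rounding: four significant figures.
Convert: The distance L = 5.877e+05 mm = 587.7 m.
Convert: Hardness H = 2382 MPa = 2.382e+09 Pa.
Convert: Pin diameter d = 17.12 mm = 0.01712 m. Contact area A = π·d²/4 = π·(0.01712 m)²/4 = 2.302e-04 m².
In SI base units, W = 13.87 N, H = 2.382e+09 Pa, K = 5.619e-04.
Archard relation: V = K·W·L/H = 5.619e-04 · 13.87 · 587.7 / 2.382e+09 = 1.923e-09 m³.
Mean wear depth h = V/A = 1.923e-09 / 2.302e-04 = 8.353e-06 m.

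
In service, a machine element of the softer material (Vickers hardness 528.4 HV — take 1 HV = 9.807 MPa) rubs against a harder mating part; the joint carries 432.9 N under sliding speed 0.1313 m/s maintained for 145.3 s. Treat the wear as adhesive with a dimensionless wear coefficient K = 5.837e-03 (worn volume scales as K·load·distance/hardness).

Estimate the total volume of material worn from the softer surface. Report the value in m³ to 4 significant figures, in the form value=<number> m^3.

All working math runs at exact precision. Intermediates are printed rounded, and rounded once at the end to four significant figures.
Convert: Distance L = v·t = 0.1313 m/s × 145.3 s = 19.08 m.
Convert: Hardness H = 528.4 HV × 9.807 MPa/HV = 5182 MPa = 5.182e+09 Pa.
In SI base units: W = 432.9 N, H = 5.182e+09 Pa, K = 5.837e-03.
Worn volume V = K·W·L/H = 5.837e-03 · 432.9 · 19.08 / 5.182e+09 = 9.303e-09 m³.

value=9.303e-09 m^3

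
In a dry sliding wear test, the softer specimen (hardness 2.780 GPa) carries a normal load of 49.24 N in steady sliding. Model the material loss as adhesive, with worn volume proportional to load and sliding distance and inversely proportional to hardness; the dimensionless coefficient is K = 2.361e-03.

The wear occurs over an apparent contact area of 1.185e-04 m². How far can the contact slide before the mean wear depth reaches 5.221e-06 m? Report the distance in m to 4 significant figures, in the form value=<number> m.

value=14.79 m

Every step holds exact precision. The intermediates are shown rounded. Rounded just once to four significant figures.
Hardness H = 2.780 GPa = 2.780e+09 Pa.
Working in SI base units: W = 49.24 N, H = 2.780e+09 Pa, K = 2.361e-03.
Limit volume V_lim = h_lim·A = 5.221e-06 · 1.185e-04 = 6.187e-10 m³.
Life L = V_lim·H/(K·W) = 6.187e-10 · 2.780e+09 / (2.361e-03 · 49.24) = 14.79 m.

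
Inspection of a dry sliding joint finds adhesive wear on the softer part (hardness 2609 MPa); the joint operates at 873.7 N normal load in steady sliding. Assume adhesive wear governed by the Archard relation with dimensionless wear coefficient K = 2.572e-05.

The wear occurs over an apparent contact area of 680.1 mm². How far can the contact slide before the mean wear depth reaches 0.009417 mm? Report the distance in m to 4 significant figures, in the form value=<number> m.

value=743.6 m

All arithmetic carries full precision — intermediates are shown rounded. Rounded once at the end, at 4 significant figures.
Hardness H = 2609 MPa = 2.609e+09 Pa.
Contact area A = 680.1 mm² = 6.801e-04 m².
Depth limit h_lim = 0.009417 mm = 9.417e-06 m.
In SI base units: W = 873.7 N, H = 2.609e+09 Pa, K = 2.572e-05.
Volume at the limit: V_lim = h_lim·A = 9.417e-06 · 6.801e-04 = 6.405e-09 m³.
Life L = V_lim·H/(K·W) = 6.405e-09 · 2.609e+09 / (2.572e-05 · 873.7) = 743.6 m.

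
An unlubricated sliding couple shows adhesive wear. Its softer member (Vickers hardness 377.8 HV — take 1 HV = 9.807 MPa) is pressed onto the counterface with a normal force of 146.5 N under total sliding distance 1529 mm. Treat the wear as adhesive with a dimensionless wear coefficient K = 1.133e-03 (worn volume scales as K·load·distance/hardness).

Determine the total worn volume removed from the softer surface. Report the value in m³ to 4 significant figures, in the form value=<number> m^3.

value=6.850e-11 m^3

Each operation maintains full precision; intermediates are displayed rounded, and one final rounding, at four significant figures.
Sliding distance L = 1529 mm = 1.529 m.
Hardness H = 377.8 HV × 9.807 MPa/HV = 3705 MPa = 3.705e+09 Pa.
In SI base units: W = 146.5 N, H = 3.705e+09 Pa, K = 1.133e-03.
Archard relation: V = K·W·L/H = 1.133e-03 · 146.5 · 1.529 / 3.705e+09 = 6.850e-11 m³.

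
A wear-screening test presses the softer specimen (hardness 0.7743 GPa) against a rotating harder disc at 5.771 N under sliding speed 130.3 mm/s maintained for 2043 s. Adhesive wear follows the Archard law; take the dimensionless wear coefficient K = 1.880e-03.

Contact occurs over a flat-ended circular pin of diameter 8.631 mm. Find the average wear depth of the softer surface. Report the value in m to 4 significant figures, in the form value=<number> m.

value=6.375e-05 m

Intermediate values are printed rounded. Every step holds exact precision, and a single final rounding to 4 significant figures.
Sliding speed v = 130.3 mm/s = 0.1303 m/s. Total distance L = v·t = 0.1303 m/s × 2043 s = 266.2 m.
Hardness H = 0.7743 GPa = 7.743e+08 Pa.
Pin diameter d = 8.631 mm = 0.008631 m. Contact area A = π·d²/4 = π·(0.008631 m)²/4 = 5.851e-05 m².
In SI base units: W = 5.771 N, H = 7.743e+08 Pa, K = 1.880e-03.
By Archard's law, V = K·W·L/H = 1.880e-03 · 5.771 · 266.2 / 7.743e+08 = 3.730e-09 m³.
Average depth h = V/A = 3.730e-09 / 5.851e-05 = 6.375e-05 m.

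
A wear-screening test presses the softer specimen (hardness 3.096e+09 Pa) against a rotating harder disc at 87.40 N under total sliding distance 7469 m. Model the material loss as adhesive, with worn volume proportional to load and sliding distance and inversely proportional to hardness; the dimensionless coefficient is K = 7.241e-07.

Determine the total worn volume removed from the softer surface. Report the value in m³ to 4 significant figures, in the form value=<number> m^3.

value=1.527e-10 m^3

Every step maintains exact precision; intermediate values are displayed rounded; one final rounding: 4 significant digits.
Working in SI base units: W = 87.40 N, H = 3.096e+09 Pa, K = 7.241e-07.
Worn volume V = K·W·L/H = 7.241e-07 · 87.40 · 7469 / 3.096e+09 = 1.527e-10 m³.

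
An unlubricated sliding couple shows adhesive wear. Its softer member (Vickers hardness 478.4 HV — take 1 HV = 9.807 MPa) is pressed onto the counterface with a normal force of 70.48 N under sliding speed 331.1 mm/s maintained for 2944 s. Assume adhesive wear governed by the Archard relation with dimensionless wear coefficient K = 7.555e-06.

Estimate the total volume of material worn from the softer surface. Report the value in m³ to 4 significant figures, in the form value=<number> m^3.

The intermediates are shown rounded. All working math runs at full float precision, and rounded once at the end, at four significant digits.
Sliding speed v = 331.1 mm/s = 0.3311 m/s. Sliding distance L = v·t = 0.3311 m/s × 2944 s = 974.8 m.
Hardness H = 478.4 HV × 9.807 MPa/HV = 4692 MPa = 4.692e+09 Pa.
In SI base units, W = 70.48 N, H = 4.692e+09 Pa, K = 7.555e-06.
By Archard's law, V = K·W·L/H = 7.555e-06 · 70.48 · 974.8 / 4.692e+09 = 1.106e-10 m³.

value=1.106e-10 m^3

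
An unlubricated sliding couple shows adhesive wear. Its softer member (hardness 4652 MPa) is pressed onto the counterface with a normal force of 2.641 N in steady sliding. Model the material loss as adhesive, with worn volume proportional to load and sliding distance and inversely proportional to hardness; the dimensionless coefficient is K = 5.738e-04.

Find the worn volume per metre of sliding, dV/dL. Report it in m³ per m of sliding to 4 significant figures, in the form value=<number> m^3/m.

All arithmetic runs at full float precision — the intermediates are displayed rounded — rounded once at the end to 4 significant digits.
Hardness H = 4652 MPa = 4.652e+09 Pa.
Restated in SI base units: W = 2.641 N, H = 4.652e+09 Pa, K = 5.738e-04.
Volumetric rate dV/dL = K·W/H (no L dependence): 5.738e-04 · 2.641 / 4.652e+09 = 3.258e-13 m³/m.

value=3.258e-13 m^3/m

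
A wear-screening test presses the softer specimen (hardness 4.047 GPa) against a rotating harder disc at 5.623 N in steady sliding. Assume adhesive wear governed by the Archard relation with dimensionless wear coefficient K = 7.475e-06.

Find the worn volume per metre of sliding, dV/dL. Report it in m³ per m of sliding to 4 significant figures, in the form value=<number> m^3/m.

value=1.039e-14 m^3/m

Every step keeps full float precision, and intermediate values appear rounded; rounded just once to 4 significant digits.
Convert: Hardness H = 4.047 GPa = 4.047e+09 Pa.
Restated in SI base units: W = 5.623 N, H = 4.047e+09 Pa, K = 7.475e-06.
Volumetric rate dV/dL = K·W/H — distance-free: 7.475e-06 · 5.623 / 4.047e+09 = 1.039e-14 m³/m.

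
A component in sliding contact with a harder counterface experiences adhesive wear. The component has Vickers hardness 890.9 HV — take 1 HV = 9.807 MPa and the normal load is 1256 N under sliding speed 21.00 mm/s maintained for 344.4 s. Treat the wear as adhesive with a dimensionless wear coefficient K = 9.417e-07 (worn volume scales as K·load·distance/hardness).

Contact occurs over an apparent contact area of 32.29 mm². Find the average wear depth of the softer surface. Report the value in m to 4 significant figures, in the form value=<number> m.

Intermediate values are displayed rounded — each operation maintains exact precision, and a single final rounding, at four significant digits.
Sliding speed v = 21.00 mm/s = 0.02100 m/s. The distance L = v·t = 0.02100 m/s × 344.4 s = 7.232 m.
Hardness H = 890.9 HV × 9.807 MPa/HV = 8737 MPa = 8.737e+09 Pa.
Contact area A = 32.29 mm² = 3.229e-05 m².
Expressed in SI base units: W = 1256 N, H = 8.737e+09 Pa, K = 9.417e-07.
Archard volume V = K·W·L/H = 9.417e-07 · 1256 · 7.232 / 8.737e+09 = 9.791e-13 m³.
Mean depth h = V/A = 9.791e-13 / 3.229e-05 = 3.032e-08 m.

value=3.032e-08 m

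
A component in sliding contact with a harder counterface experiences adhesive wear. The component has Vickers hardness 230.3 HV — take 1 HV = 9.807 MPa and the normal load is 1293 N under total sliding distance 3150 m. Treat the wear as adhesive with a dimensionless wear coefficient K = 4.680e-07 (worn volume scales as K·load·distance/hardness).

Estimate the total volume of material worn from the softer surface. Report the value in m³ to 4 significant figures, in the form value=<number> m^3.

Every step runs at exact precision. Intermediates are printed rounded, and rounded just once to 4 significant figures.
Hardness H = 230.3 HV × 9.807 MPa/HV = 2259 MPa = 2.259e+09 Pa.
Working in SI base units: W = 1293 N, H = 2.259e+09 Pa, K = 4.680e-07.
By Archard's law, V = K·W·L/H = 4.680e-07 · 1293 · 3150 / 2.259e+09 = 8.440e-10 m³.

value=8.440e-10 m^3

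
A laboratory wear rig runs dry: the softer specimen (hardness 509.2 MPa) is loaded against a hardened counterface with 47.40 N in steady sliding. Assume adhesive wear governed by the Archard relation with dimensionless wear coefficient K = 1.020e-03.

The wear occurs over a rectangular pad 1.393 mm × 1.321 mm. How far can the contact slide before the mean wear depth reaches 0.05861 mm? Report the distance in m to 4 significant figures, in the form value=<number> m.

Printed values are rounded, and the computation holds full float precision — rounded once at the end, at 4 significant figures.
Hardness H = 509.2 MPa = 5.092e+08 Pa.
Pad sides 1.393 mm × 1.321 mm = 0.001393 m × 0.001321 m. Contact area A = 0.001393 m × 0.001321 m = 1.840e-06 m².
Depth limit h_lim = 0.05861 mm = 5.861e-05 m.
Expressed in SI base units: W = 47.40 N, H = 5.092e+08 Pa, K = 1.020e-03.
Allowed volume V_lim = h_lim·A = 5.861e-05 · 1.840e-06 = 1.079e-10 m³.
Sliding life L = V_lim·H/(K·W) = 1.079e-10 · 5.092e+08 / (1.020e-03 · 47.40) = 1.136 m.

value=1.136 m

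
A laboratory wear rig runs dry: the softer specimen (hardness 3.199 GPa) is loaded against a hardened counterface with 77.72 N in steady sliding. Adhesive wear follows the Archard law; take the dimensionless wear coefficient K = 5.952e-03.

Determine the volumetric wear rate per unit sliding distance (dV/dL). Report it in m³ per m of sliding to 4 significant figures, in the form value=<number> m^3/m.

Intermediate values are shown rounded — every step maintains full precision; rounded just once: four significant figures.
Convert: Hardness H = 3.199 GPa = 3.199e+09 Pa.
Collected in SI base units: W = 77.72 N, H = 3.199e+09 Pa, K = 5.952e-03.
Sliding wear rate dV/dL = K·W/H (independent of L): 5.952e-03 · 77.72 / 3.199e+09 = 1.446e-10 m³/m.

value=1.446e-10 m^3/m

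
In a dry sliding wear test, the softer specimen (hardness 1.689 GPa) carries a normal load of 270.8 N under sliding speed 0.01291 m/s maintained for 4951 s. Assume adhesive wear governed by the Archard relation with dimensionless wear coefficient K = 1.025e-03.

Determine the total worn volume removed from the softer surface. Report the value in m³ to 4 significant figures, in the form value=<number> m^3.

Every step runs at full float precision. Intermediate values appear rounded. Rounded once at the end to 4 significant digits.
Convert: Path length L = v·t = 0.01291 m/s × 4951 s = 63.92 m.
Convert: Hardness H = 1.689 GPa = 1.689e+09 Pa.
In SI base units: W = 270.8 N, H = 1.689e+09 Pa, K = 1.025e-03.
The Archard volume V = K·W·L/H = 1.025e-03 · 270.8 · 63.92 / 1.689e+09 = 1.050e-08 m³.

value=1.050e-08 m^3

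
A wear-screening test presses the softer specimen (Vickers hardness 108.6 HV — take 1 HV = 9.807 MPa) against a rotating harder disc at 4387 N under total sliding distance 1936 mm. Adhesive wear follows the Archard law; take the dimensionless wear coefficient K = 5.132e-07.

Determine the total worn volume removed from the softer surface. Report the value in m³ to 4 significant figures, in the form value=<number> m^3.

The intermediates are displayed rounded. All arithmetic carries full float precision; rounded once at the end, at four significant figures.
Convert: Distance covered L = 1936 mm = 1.936 m.
Convert: Hardness H = 108.6 HV × 9.807 MPa/HV = 1065 MPa = 1.065e+09 Pa.
Collected in SI base units: W = 4387 N, H = 1.065e+09 Pa, K = 5.132e-07.
Apply Archard: V = K·W·L/H = 5.132e-07 · 4387 · 1.936 / 1.065e+09 = 4.093e-12 m³.

value=4.093e-12 m^3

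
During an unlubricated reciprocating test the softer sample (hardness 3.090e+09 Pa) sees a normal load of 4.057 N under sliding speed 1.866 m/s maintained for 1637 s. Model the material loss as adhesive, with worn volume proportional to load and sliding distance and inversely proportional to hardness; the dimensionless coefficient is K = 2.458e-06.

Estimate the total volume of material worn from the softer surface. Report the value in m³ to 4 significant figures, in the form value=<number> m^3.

The intermediates are printed rounded — all arithmetic runs at exact precision; one final rounding to 4 significant digits.
Convert: Distance covered L = v·t = 1.866 m/s × 1637 s = 3055 m.
SI base units throughout: W = 4.057 N, H = 3.090e+09 Pa, K = 2.458e-06.
Apply Archard: V = K·W·L/H = 2.458e-06 · 4.057 · 3055 / 3.090e+09 = 9.858e-12 m³.

value=9.858e-12 m^3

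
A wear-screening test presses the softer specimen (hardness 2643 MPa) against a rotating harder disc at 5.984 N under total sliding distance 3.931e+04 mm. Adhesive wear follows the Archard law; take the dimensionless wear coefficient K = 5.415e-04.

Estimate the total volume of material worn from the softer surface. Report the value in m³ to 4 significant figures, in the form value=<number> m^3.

Displayed values are rounded — the computation maintains full float precision, and rounded just once to four significant figures.
Path length L = 3.931e+04 mm = 39.31 m.
Hardness H = 2643 MPa = 2.643e+09 Pa.
In SI base units: W = 5.984 N, H = 2.643e+09 Pa, K = 5.415e-04.
The Archard volume V = K·W·L/H = 5.415e-04 · 5.984 · 39.31 / 2.643e+09 = 4.819e-11 m³.

value=4.819e-11 m^3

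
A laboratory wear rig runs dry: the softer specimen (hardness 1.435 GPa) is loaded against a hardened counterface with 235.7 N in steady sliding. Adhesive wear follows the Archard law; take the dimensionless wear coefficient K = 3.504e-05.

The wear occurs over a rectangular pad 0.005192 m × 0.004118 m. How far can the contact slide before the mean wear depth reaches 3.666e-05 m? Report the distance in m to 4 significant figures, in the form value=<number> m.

value=136.2 m

The intermediates are displayed rounded. The algebra keeps full float precision, and rounded once at the end to four significant digits.
Convert: Hardness H = 1.435 GPa = 1.435e+09 Pa.
Convert: Contact area A = 0.005192 m × 0.004118 m = 2.138e-05 m².
In SI base units: W = 235.7 N, H = 1.435e+09 Pa, K = 3.504e-05.
Allowed volume V_lim = h_lim·A = 3.666e-05 · 2.138e-05 = 7.838e-10 m³.
Thus life L = V_lim·H/(K·W) = 7.838e-10 · 1.435e+09 / (3.504e-05 · 235.7) = 136.2 m.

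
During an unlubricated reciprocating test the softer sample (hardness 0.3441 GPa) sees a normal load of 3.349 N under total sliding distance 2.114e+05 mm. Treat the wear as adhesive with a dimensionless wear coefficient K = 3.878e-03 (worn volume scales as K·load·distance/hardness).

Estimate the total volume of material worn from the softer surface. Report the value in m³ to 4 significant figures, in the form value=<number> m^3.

Every step keeps exact precision. Intermediates are shown rounded. Rounded just once, at 4 significant figures.
Distance L = 2.114e+05 mm = 211.4 m.
Hardness H = 0.3441 GPa = 3.441e+08 Pa.
SI base units throughout: W = 3.349 N, H = 3.441e+08 Pa, K = 3.878e-03.
Apply Archard: V = K·W·L/H = 3.878e-03 · 3.349 · 211.4 / 3.441e+08 = 7.979e-09 m³.

value=7.979e-09 m^3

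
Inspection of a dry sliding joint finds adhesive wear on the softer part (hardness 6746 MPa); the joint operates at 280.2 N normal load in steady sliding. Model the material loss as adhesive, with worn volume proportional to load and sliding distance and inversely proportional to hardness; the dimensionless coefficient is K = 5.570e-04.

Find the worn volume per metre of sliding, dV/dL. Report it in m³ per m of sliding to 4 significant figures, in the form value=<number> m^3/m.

value=2.314e-11 m^3/m

The intermediates are shown rounded; every step maintains full float precision, and one final rounding, at 4 significant digits.
Hardness H = 6746 MPa = 6.746e+09 Pa.
In SI base units: W = 280.2 N, H = 6.746e+09 Pa, K = 5.570e-04.
The wear rate dV/dL = K·W/H, per unit distance: 5.570e-04 · 280.2 / 6.746e+09 = 2.314e-11 m³/m.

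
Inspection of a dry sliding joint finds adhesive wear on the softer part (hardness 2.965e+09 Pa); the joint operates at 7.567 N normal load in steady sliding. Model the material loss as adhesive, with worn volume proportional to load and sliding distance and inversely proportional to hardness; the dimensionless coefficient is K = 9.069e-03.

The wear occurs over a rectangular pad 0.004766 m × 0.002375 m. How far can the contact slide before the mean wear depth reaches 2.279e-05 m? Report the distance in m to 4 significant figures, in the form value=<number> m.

value=11.15 m

All arithmetic keeps exact precision, and displayed values are rounded; a lone final rounding: 4 significant figures.
Contact area A = 0.004766 m × 0.002375 m = 1.132e-05 m².
Collected in SI base units: W = 7.567 N, H = 2.965e+09 Pa, K = 9.069e-03.
At the depth limit, V_lim = h_lim·A = 2.279e-05 · 1.132e-05 = 2.580e-10 m³.
Thus life L = V_lim·H/(K·W) = 2.580e-10 · 2.965e+09 / (9.069e-03 · 7.567) = 11.15 m.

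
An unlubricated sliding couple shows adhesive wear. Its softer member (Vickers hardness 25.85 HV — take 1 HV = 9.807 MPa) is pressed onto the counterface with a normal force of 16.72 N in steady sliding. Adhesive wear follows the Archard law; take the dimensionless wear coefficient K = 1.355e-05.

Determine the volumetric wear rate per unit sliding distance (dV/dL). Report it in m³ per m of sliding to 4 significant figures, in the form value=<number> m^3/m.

All working math carries full precision; intermediate values are displayed rounded — a single final rounding: four significant digits.
Hardness H = 25.85 HV × 9.807 MPa/HV = 253.5 MPa = 2.535e+08 Pa.
As SI base values: W = 16.72 N, H = 2.535e+08 Pa, K = 1.355e-05.
Rate of wear dV/dL = K·W/H — distance-free: 1.355e-05 · 16.72 / 2.535e+08 = 8.937e-13 m³/m.

value=8.937e-13 m^3/m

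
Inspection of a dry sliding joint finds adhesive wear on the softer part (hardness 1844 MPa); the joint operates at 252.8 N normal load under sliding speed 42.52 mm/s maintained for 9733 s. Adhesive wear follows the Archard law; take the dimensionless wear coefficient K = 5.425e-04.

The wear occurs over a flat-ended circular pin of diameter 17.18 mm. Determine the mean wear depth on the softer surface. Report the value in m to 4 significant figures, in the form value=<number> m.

All working math keeps full float precision. Printed values are rounded — one final rounding: 4 significant digits.
Convert: Sliding speed v = 42.52 mm/s = 0.04252 m/s. Path length L = v·t = 0.04252 m/s × 9733 s = 413.8 m.
Convert: Hardness H = 1844 MPa = 1.844e+09 Pa.
Convert: Pin diameter d = 17.18 mm = 0.01718 m. Contact area A = π·d²/4 = π·(0.01718 m)²/4 = 2.318e-04 m².
Collected in SI base units: W = 252.8 N, H = 1.844e+09 Pa, K = 5.425e-04.
Archard volume V = K·W·L/H = 5.425e-04 · 252.8 · 413.8 / 1.844e+09 = 3.078e-08 m³.
Mean wear depth h = V/A = 3.078e-08 / 2.318e-04 = 1.328e-04 m.

value=1.328e-04 m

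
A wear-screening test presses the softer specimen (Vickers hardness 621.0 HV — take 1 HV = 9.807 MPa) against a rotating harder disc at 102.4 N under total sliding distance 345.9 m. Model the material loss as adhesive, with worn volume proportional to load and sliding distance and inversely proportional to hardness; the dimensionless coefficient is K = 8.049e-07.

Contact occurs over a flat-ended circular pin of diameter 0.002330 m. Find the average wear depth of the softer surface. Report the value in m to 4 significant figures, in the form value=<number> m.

value=1.098e-06 m

Every step carries full precision. Intermediate values are printed rounded. Rounded just once to 4 significant figures.
Hardness H = 621.0 HV × 9.807 MPa/HV = 6090 MPa = 6.090e+09 Pa.
Contact area A = π·d²/4 = π·(0.002330 m)²/4 = 4.264e-06 m².
As SI base values: W = 102.4 N, H = 6.090e+09 Pa, K = 8.049e-07.
Archard volume V = K·W·L/H = 8.049e-07 · 102.4 · 345.9 / 6.090e+09 = 4.681e-12 m³.
Mean depth h = V/A = 4.681e-12 / 4.264e-06 = 1.098e-06 m.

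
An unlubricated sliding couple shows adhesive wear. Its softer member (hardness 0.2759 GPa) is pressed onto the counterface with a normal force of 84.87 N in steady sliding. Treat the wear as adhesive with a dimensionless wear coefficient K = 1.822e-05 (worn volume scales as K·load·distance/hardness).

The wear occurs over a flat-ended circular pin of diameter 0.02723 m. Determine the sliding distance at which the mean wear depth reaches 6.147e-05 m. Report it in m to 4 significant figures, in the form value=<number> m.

value=6387 m

The algebra holds exact precision. The intermediates are printed rounded, and one last rounding, at four significant digits.
Hardness H = 0.2759 GPa = 2.759e+08 Pa.
Contact area A = π·d²/4 = π·(0.02723 m)²/4 = 5.824e-04 m².
As SI base values: W = 84.87 N, H = 2.759e+08 Pa, K = 1.822e-05.
Wearable volume V_lim = h_lim·A = 6.147e-05 · 5.824e-04 = 3.580e-08 m³.
Life L = V_lim·H/(K·W) = 3.580e-08 · 2.759e+08 / (1.822e-05 · 84.87) = 6387 m.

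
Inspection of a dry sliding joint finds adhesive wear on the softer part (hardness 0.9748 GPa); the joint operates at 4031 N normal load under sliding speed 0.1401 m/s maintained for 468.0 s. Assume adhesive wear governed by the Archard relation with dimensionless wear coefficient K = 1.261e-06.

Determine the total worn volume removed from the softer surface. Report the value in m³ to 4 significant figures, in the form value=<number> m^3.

Intermediate values appear rounded, and each operation carries full float precision. Rounded once at the end to 4 significant figures.
Sliding distance L = v·t = 0.1401 m/s × 468.0 s = 65.57 m.
Hardness H = 0.9748 GPa = 9.748e+08 Pa.
Collected in SI base units: W = 4031 N, H = 9.748e+08 Pa, K = 1.261e-06.
Apply Archard: V = K·W·L/H = 1.261e-06 · 4031 · 65.57 / 9.748e+08 = 3.419e-10 m³.

value=3.419e-10 m^3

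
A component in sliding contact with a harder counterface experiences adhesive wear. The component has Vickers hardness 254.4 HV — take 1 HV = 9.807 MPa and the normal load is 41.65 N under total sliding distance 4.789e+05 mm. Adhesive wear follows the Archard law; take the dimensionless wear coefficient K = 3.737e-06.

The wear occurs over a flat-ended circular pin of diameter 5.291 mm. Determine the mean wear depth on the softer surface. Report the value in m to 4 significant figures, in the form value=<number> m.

Each operation maintains full precision. The intermediates are displayed rounded. Rounded once at the end, at four significant figures.
Path length L = 4.789e+05 mm = 478.9 m.
Hardness H = 254.4 HV × 9.807 MPa/HV = 2495 MPa = 2.495e+09 Pa.
Pin diameter d = 5.291 mm = 0.005291 m. Contact area A = π·d²/4 = π·(0.005291 m)²/4 = 2.199e-05 m².
As SI base values: W = 41.65 N, H = 2.495e+09 Pa, K = 3.737e-06.
Archard relation: V = K·W·L/H = 3.737e-06 · 41.65 · 478.9 / 2.495e+09 = 2.988e-11 m³.
Mean wear depth h = V/A = 2.988e-11 / 2.199e-05 = 1.359e-06 m.

value=1.359e-06 m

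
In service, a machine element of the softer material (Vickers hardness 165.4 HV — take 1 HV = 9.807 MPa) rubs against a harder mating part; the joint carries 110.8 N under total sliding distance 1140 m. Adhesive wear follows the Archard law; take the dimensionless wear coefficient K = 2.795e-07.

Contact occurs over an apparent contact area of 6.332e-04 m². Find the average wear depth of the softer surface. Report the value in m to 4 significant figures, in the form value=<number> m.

The intermediates appear rounded, and each operation maintains full float precision. Rounded just once to four significant figures.
Convert: Hardness H = 165.4 HV × 9.807 MPa/HV = 1622 MPa = 1.622e+09 Pa.
Collected in SI base units: W = 110.8 N, H = 1.622e+09 Pa, K = 2.795e-07.
Apply Archard: V = K·W·L/H = 2.795e-07 · 110.8 · 1140 / 1.622e+09 = 2.176e-11 m³.
Wear depth h = V/A = 2.176e-11 / 6.332e-04 = 3.437e-08 m.

value=3.437e-08 m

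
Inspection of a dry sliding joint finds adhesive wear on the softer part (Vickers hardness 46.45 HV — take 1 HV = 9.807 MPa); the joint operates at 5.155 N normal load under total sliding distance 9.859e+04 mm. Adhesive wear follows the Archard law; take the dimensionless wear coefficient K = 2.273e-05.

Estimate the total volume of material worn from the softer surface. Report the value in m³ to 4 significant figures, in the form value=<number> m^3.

The algebra runs at exact precision — printed values are rounded. Rounded just once: four significant figures.
Path length L = 9.859e+04 mm = 98.59 m.
Hardness H = 46.45 HV × 9.807 MPa/HV = 455.5 MPa = 4.555e+08 Pa.
Collected in SI base units: W = 5.155 N, H = 4.555e+08 Pa, K = 2.273e-05.
Volume removed: V = K·W·L/H = 2.273e-05 · 5.155 · 98.59 / 4.555e+08 = 2.536e-11 m³.

value=2.536e-11 m^3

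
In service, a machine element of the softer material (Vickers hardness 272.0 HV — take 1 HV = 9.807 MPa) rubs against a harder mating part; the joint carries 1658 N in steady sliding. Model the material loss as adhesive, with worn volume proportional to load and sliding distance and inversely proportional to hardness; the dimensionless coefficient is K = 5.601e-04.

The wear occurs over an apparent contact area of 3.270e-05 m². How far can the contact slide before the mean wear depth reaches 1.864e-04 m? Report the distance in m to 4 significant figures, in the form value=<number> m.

value=17.51 m

The computation keeps full float precision; displayed values are rounded; rounded once at the end, at 4 significant figures.
Convert: Hardness H = 272.0 HV × 9.807 MPa/HV = 2668 MPa = 2.668e+09 Pa.
Expressed in SI base units: W = 1658 N, H = 2.668e+09 Pa, K = 5.601e-04.
Volume at the limit: V_lim = h_lim·A = 1.864e-04 · 3.270e-05 = 6.095e-09 m³.
Life L = V_lim·H/(K·W) = 6.095e-09 · 2.668e+09 / (5.601e-04 · 1658) = 17.51 m.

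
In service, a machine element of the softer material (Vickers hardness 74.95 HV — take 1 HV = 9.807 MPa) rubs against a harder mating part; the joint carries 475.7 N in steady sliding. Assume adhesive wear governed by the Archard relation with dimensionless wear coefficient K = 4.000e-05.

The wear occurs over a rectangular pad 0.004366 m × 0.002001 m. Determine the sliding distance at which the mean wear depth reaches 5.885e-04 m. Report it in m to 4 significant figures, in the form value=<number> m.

The intermediates are shown rounded — all arithmetic keeps exact precision, and a lone final rounding: four significant digits.
Convert: Hardness H = 74.95 HV × 9.807 MPa/HV = 735.0 MPa = 7.350e+08 Pa.
Convert: Contact area A = 0.004366 m × 0.002001 m = 8.736e-06 m².
Restated in SI base units: W = 475.7 N, H = 7.350e+08 Pa, K = 4.000e-05.
Allowed volume V_lim = h_lim·A = 5.885e-04 · 8.736e-06 = 5.141e-09 m³.
Thus life L = V_lim·H/(K·W) = 5.141e-09 · 7.350e+08 / (4.000e-05 · 475.7) = 198.6 m.

value=198.6 m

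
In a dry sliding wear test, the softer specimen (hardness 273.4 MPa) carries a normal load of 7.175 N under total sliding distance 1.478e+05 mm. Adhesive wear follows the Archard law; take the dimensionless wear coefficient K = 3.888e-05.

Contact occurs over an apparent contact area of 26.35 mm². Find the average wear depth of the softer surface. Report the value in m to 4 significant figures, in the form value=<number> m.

value=5.723e-06 m

Intermediate values are printed rounded. The algebra carries exact precision. Rounded once at the end, at 4 significant figures.
Convert: Distance covered L = 1.478e+05 mm = 147.8 m.
Convert: Hardness H = 273.4 MPa = 2.734e+08 Pa.
Convert: Contact area A = 26.35 mm² = 2.635e-05 m².
SI base units throughout: W = 7.175 N, H = 2.734e+08 Pa, K = 3.888e-05.
By Archard's law, V = K·W·L/H = 3.888e-05 · 7.175 · 147.8 / 2.734e+08 = 1.508e-10 m³.
Mean wear depth h = V/A = 1.508e-10 / 2.635e-05 = 5.723e-06 m.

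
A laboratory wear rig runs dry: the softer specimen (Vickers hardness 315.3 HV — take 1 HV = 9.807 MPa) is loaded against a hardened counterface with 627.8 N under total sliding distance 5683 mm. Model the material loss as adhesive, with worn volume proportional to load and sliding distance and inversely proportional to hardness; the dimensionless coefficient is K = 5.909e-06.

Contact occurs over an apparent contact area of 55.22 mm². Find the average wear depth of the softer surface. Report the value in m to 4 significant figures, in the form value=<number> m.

The intermediates are displayed rounded. All working math carries full precision — one final rounding: 4 significant digits.
Convert: Distance covered L = 5683 mm = 5.683 m.
Convert: Hardness H = 315.3 HV × 9.807 MPa/HV = 3092 MPa = 3.092e+09 Pa.
Convert: Contact area A = 55.22 mm² = 5.522e-05 m².
Collected in SI base units: W = 627.8 N, H = 3.092e+09 Pa, K = 5.909e-06.
Worn volume V = K·W·L/H = 5.909e-06 · 627.8 · 5.683 / 3.092e+09 = 6.818e-12 m³.
Average depth h = V/A = 6.818e-12 / 5.522e-05 = 1.235e-07 m.

value=1.235e-07 m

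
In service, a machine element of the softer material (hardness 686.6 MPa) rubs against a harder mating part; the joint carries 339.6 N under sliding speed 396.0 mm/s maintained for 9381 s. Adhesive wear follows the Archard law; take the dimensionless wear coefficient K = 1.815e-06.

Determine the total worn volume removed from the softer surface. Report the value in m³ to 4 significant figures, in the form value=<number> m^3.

value=3.335e-09 m^3

The computation runs at exact precision, and intermediates are displayed rounded — a single final rounding to 4 significant figures.
Sliding speed v = 396.0 mm/s = 0.3960 m/s. The distance L = v·t = 0.3960 m/s × 9381 s = 3715 m.
Hardness H = 686.6 MPa = 6.866e+08 Pa.
In SI base units, W = 339.6 N, H = 6.866e+08 Pa, K = 1.815e-06.
The Archard volume V = K·W·L/H = 1.815e-06 · 339.6 · 3715 / 6.866e+08 = 3.335e-09 m³.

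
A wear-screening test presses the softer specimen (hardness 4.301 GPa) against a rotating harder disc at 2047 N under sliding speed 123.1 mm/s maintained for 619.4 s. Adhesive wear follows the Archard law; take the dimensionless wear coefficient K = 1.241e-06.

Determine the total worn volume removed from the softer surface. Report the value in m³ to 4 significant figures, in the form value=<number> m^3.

value=4.503e-11 m^3

Intermediates are displayed rounded — the algebra holds full precision. Rounded just once: four significant digits.
Convert: Sliding speed v = 123.1 mm/s = 0.1231 m/s. Total distance L = v·t = 0.1231 m/s × 619.4 s = 76.25 m.
Convert: Hardness H = 4.301 GPa = 4.301e+09 Pa.
SI base units throughout: W = 2047 N, H = 4.301e+09 Pa, K = 1.241e-06.
Volume removed: V = K·W·L/H = 1.241e-06 · 2047 · 76.25 / 4.301e+09 = 4.503e-11 m³.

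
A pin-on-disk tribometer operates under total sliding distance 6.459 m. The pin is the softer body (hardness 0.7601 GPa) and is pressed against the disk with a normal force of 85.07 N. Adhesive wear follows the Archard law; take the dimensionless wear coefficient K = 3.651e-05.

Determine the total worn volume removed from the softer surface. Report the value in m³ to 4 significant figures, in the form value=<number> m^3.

The intermediates are printed rounded. Every step keeps exact precision; a single final rounding to 4 significant figures.
Hardness H = 0.7601 GPa = 7.601e+08 Pa.
SI base units throughout: W = 85.07 N, H = 7.601e+08 Pa, K = 3.651e-05.
Apply Archard: V = K·W·L/H = 3.651e-05 · 85.07 · 6.459 / 7.601e+08 = 2.639e-11 m³.

value=2.639e-11 m^3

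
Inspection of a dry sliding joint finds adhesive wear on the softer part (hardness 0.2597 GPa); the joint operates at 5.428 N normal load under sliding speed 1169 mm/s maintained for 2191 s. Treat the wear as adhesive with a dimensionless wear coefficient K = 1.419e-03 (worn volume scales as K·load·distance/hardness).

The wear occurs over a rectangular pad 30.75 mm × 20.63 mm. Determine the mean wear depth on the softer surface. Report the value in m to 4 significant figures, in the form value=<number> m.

value=1.197e-04 m

Intermediate values are displayed rounded — all arithmetic maintains exact precision, and a lone final rounding, at four significant digits.
Convert: Sliding speed v = 1169 mm/s = 1.169 m/s. The distance L = v·t = 1.169 m/s × 2191 s = 2561 m.
Convert: Hardness H = 0.2597 GPa = 2.597e+08 Pa.
Convert: Pad sides 30.75 mm × 20.63 mm = 0.03075 m × 0.02063 m. Contact area A = 0.03075 m × 0.02063 m = 6.344e-04 m².
Collected in SI base units: W = 5.428 N, H = 2.597e+08 Pa, K = 1.419e-03.
Archard relation: V = K·W·L/H = 1.419e-03 · 5.428 · 2561 / 2.597e+08 = 7.596e-08 m³.
Mean wear depth h = V/A = 7.596e-08 / 6.344e-04 = 1.197e-04 m.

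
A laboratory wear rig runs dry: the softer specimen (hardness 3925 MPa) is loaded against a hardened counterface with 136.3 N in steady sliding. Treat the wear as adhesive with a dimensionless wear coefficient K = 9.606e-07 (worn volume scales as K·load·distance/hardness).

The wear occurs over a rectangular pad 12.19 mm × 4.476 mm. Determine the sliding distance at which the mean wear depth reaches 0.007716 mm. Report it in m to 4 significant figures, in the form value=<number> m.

value=1.262e+04 m

Intermediate values appear rounded; every step runs at full float precision. Rounded once at the end: 4 significant figures.
Convert: Hardness H = 3925 MPa = 3.925e+09 Pa.
Convert: Pad sides 12.19 mm × 4.476 mm = 0.01219 m × 0.004476 m. Contact area A = 0.01219 m × 0.004476 m = 5.456e-05 m².
Convert: Depth limit h_lim = 0.007716 mm = 7.716e-06 m.
Expressed in SI base units: W = 136.3 N, H = 3.925e+09 Pa, K = 9.606e-07.
Wearable volume V_lim = h_lim·A = 7.716e-06 · 5.456e-05 = 4.210e-10 m³.
Thus life L = V_lim·H/(K·W) = 4.210e-10 · 3.925e+09 / (9.606e-07 · 136.3) = 1.262e+04 m.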